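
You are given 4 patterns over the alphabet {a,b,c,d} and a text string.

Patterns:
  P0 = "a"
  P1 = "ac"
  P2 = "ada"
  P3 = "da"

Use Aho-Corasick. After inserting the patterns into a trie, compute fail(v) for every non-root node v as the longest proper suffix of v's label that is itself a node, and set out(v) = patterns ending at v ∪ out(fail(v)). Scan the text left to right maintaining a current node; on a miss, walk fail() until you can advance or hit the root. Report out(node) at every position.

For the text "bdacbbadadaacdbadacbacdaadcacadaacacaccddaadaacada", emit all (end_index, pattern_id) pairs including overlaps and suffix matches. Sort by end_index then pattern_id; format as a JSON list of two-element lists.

Construct AC machine:
Trie (insert patterns):
  0='ε' goto a→1 d→5
  1='a' goto c→2 d→3  [P0 ends]
  2='ac' goto ·  [P1 ends]
  3='ad' goto a→4
  4='ada' goto ·  [P2 ends]
  5='d' goto a→6
  6='da' goto ·  [P3 ends]

BFS fail/out derivation:
  n1('a'): parent n0 fail=0; on 'a' 0 → fail=0;  out {0}∪∅={0}
  n5('d'): parent n0 fail=0; on 'd' 0 → fail=0;  out ∅∪∅=∅
  n2('ac'): parent n1 fail=0; on 'c' 0 → fail=0;  out {1}∪∅={1}
  n3('ad'): parent n1 fail=0; on 'd' 0 → fail=5;  out ∅∪∅=∅
  n6('da'): parent n5 fail=0; on 'a' 0 → fail=1;  out {3}∪{0}={0,3}
  n4('ada'): parent n3 fail=5; on 'a' 5 → fail=6;  out {2}∪{0,3}={0,2,3}

Scan:
[0] read 'b'  n0⇒n0
[1] read 'd'  n0⇒n5
[2] read 'a'  n5⇒n6  emit P0@[2:2],P3@[1:2]
[3] read 'c'  n6⇒n2 (via fail)  emit P1@[2:3]
[4] read 'b'  n2⇒n0 (via fail)
[5] read 'b'  n0⇒n0
[6] read 'a'  n0⇒n1  emit P0@[6:6]
[7] read 'd'  n1⇒n3
[8] read 'a'  n3⇒n4  emit P0@[8:8],P2@[6:8],P3@[7:8]
[9] read 'd'  n4⇒n3 (via fail)
[10] read 'a'  n3⇒n4  emit P0@[10:10],P2@[8:10],P3@[9:10]
[11] read 'a'  n4⇒n1 (via fail)  emit P0@[11:11]
[12] read 'c'  n1⇒n2  emit P1@[11:12]
[13] read 'd'  n2⇒n5 (via fail)
[14] read 'b'  n5⇒n0 (via fail)
[15] read 'a'  n0⇒n1  emit P0@[15:15]
[16] read 'd'  n1⇒n3
[17] read 'a'  n3⇒n4  emit P0@[17:17],P2@[15:17],P3@[16:17]
[18] read 'c'  n4⇒n2 (via fail)  emit P1@[17:18]
[19] read 'b'  n2⇒n0 (via fail)
[20] read 'a'  n0⇒n1  emit P0@[20:20]
[21] read 'c'  n1⇒n2  emit P1@[20:21]
[22] read 'd'  n2⇒n5 (via fail)
[23] read 'a'  n5⇒n6  emit P0@[23:23],P3@[22:23]
[24] read 'a'  n6⇒n1 (via fail)  emit P0@[24:24]
[25] read 'd'  n1⇒n3
[26] read 'c'  n3⇒n0 (via fail)
[27] read 'a'  n0⇒n1  emit P0@[27:27]
[28] read 'c'  n1⇒n2  emit P1@[27:28]
[29] read 'a'  n2⇒n1 (via fail)  emit P0@[29:29]
[30] read 'd'  n1⇒n3
[31] read 'a'  n3⇒n4  emit P0@[31:31],P2@[29:31],P3@[30:31]
[32] read 'a'  n4⇒n1 (via fail)  emit P0@[32:32]
[33] read 'c'  n1⇒n2  emit P1@[32:33]
[34] read 'a'  n2⇒n1 (via fail)  emit P0@[34:34]
[35] read 'c'  n1⇒n2  emit P1@[34:35]
[36] read 'a'  n2⇒n1 (via fail)  emit P0@[36:36]
[37] read 'c'  n1⇒n2  emit P1@[36:37]
[38] read 'c'  n2⇒n0 (via fail)
[39] read 'd'  n0⇒n5
[40] read 'd'  n5⇒n5 (via fail)
[41] read 'a'  n5⇒n6  emit P0@[41:41],P3@[40:41]
[42] read 'a'  n6⇒n1 (via fail)  emit P0@[42:42]
[43] read 'd'  n1⇒n3
[44] read 'a'  n3⇒n4  emit P0@[44:44],P2@[42:44],P3@[43:44]
[45] read 'a'  n4⇒n1 (via fail)  emit P0@[45:45]
[46] read 'c'  n1⇒n2  emit P1@[45:46]
[47] read 'a'  n2⇒n1 (via fail)  emit P0@[47:47]
[48] read 'd'  n1⇒n3
[49] read 'a'  n3⇒n4  emit P0@[49:49],P2@[47:49],P3@[48:49]

All matches (sorted): [[2,0],[2,3],[3,1],[6,0],[8,0],[8,2],[8,3],[10,0],[10,2],[10,3],[11,0],[12,1],[15,0],[17,0],[17,2],[17,3],[18,1],[20,0],[21,1],[23,0],[23,3],[24,0],[27,0],[28,1],[29,0],[31,0],[31,2],[31,3],[32,0],[33,1],[34,0],[35,1],[36,0],[37,1],[41,0],[41,3],[42,0],[44,0],[44,2],[44,3],[45,0],[46,1],[47,0],[49,0],[49,2],[49,3]]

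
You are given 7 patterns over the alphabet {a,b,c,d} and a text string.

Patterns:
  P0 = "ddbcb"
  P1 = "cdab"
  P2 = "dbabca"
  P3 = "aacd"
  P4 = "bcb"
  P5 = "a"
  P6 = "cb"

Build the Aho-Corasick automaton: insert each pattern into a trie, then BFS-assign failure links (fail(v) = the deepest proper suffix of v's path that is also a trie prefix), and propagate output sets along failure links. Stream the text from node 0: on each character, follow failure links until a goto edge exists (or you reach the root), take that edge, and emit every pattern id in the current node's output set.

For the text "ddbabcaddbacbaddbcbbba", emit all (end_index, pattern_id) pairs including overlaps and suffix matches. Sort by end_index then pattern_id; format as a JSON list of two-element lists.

Construct AC machine:
Trie nodes:
  0='ε' goto a→15 b→19 c→6 d→1
  1='d' goto b→10 d→2
  2='dd' goto b→3
  3='ddb' goto c→4
  4='ddbc' goto b→5
  5='ddbcb' goto ·  ←P0
  6='c' goto b→22 d→7
  7='cd' goto a→8
  8='cda' goto b→9
  9='cdab' goto ·  ←P1
  10='db' goto a→11
  11='dba' goto b→12
  12='dbab' goto c→13
  13='dbabc' goto a→14
  14='dbabca' goto ·  ←P2
  15='a' goto a→16  ←P5
  16='aa' goto c→17
  17='aac' goto d→18
  18='aacd' goto ·  ←P3
  19='b' goto c→20
  20='bc' goto b→21
  21='bcb' goto ·  ←P4
  22='cb' goto ·  ←P6

Failure links (BFS by depth):
  fail(1) 'd': from fail(0)=0 chase 'd': 0 ⇒ 0;  out=∅∪out(0)=∅
  fail(6) 'c': from fail(0)=0 chase 'c': 0 ⇒ 0;  out=∅∪out(0)=∅
  fail(15) 'a': from fail(0)=0 chase 'a': 0 ⇒ 0;  out={5}∪out(0)={5}
  fail(19) 'b': from fail(0)=0 chase 'b': 0 ⇒ 0;  out=∅∪out(0)=∅
  fail(2) 'dd': from fail(1)=0 chase 'd': 0 ⇒ 1;  out=∅∪out(1)=∅
  fail(7) 'cd': from fail(6)=0 chase 'd': 0 ⇒ 1;  out=∅∪out(1)=∅
  fail(10) 'db': from fail(1)=0 chase 'b': 0 ⇒ 19;  out=∅∪out(19)=∅
  fail(16) 'aa': from fail(15)=0 chase 'a': 0 ⇒ 15;  out=∅∪out(15)={5}
  fail(20) 'bc': from fail(19)=0 chase 'c': 0 ⇒ 6;  out=∅∪out(6)=∅
  fail(22) 'cb': from fail(6)=0 chase 'b': 0 ⇒ 19;  out={6}∪out(19)={6}
  fail(3) 'ddb': from fail(2)=1 chase 'b': 1 ⇒ 10;  out=∅∪out(10)=∅
  fail(8) 'cda': from fail(7)=1 chase 'a': 1→0 ⇒ 15;  out=∅∪out(15)={5}
  fail(11) 'dba': from fail(10)=19 chase 'a': 19→0 ⇒ 15;  out=∅∪out(15)={5}
  fail(17) 'aac': from fail(16)=15 chase 'c': 15→0 ⇒ 6;  out=∅∪out(6)=∅
  fail(21) 'bcb': from fail(20)=6 chase 'b': 6 ⇒ 22;  out={4}∪out(22)={4,6}
  fail(4) 'ddbc': from fail(3)=10 chase 'c': 10→19 ⇒ 20;  out=∅∪out(20)=∅
  fail(9) 'cdab': from fail(8)=15 chase 'b': 15→0 ⇒ 19;  out={1}∪out(19)={1}
  fail(12) 'dbab': from fail(11)=15 chase 'b': 15→0 ⇒ 19;  out=∅∪out(19)=∅
  fail(18) 'aacd': from fail(17)=6 chase 'd': 6 ⇒ 7;  out={3}∪out(7)={3}
  fail(5) 'ddbcb': from fail(4)=20 chase 'b': 20 ⇒ 21;  out={0}∪out(21)={0,4,6}
  fail(13) 'dbabc': from fail(12)=19 chase 'c': 19 ⇒ 20;  out=∅∪out(20)=∅
  fail(14) 'dbabca': from fail(13)=20 chase 'a': 20→6→0 ⇒ 15;  out={2}∪out(15)={2,5}

Text stream:
pos 0 'd': at 1
pos 1 'd': at 2
pos 2 'b': at 3
pos 3 'a': at 11 (via fail)  → match P5@[3:3]
pos 4 'b': at 12
pos 5 'c': at 13
pos 6 'a': at 14  → match P2@[1:6],P5@[6:6]
pos 7 'd': at 1 (via fail)
pos 8 'd': at 2
pos 9 'b': at 3
pos 10 'a': at 11 (via fail)  → match P5@[10:10]
pos 11 'c': at 6 (via fail)
pos 12 'b': at 22  → match P6@[11:12]
pos 13 'a': at 15 (via fail)  → match P5@[13:13]
pos 14 'd': at 1 (via fail)
pos 15 'd': at 2
pos 16 'b': at 3
pos 17 'c': at 4
pos 18 'b': at 5  → match P0@[14:18],P4@[16:18],P6@[17:18]
pos 19 'b': at 19 (via fail)
pos 20 'b': at 19 (via fail)
pos 21 'a': at 15 (via fail)  → match P5@[21:21]

Matches: [[3,5],[6,2],[6,5],[10,5],[12,6],[13,5],[18,0],[18,4],[18,6],[21,5]]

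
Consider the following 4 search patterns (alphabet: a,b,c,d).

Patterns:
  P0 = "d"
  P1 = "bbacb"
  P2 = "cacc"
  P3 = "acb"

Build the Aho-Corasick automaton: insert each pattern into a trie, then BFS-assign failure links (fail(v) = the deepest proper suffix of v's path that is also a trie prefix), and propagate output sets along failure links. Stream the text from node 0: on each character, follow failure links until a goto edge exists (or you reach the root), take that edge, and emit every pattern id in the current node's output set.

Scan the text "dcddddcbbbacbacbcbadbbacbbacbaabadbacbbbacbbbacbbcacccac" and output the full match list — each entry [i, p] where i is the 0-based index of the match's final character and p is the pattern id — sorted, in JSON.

Build:
Trie (insert patterns):
  n0 'ε': a→11 b→2 c→7 d→1
  n1 'd': ·  [P0 ends]
  n2 'b': b→3
  n3 'bb': a→4
  n4 'bba': c→5
  n5 'bbac': b→6
  n6 'bbacb': ·  [P1 ends]
  n7 'c': a→8
  n8 'ca': c→9
  n9 'cac': c→10
  n10 'cacc': ·  [P2 ends]
  n11 'a': c→12
  n12 'ac': b→13
  n13 'acb': ·  [P3 ends]

Failure links (BFS by depth):
  fail(1) 'd': from fail(0)=0 chase 'd': 0 ⇒ 0;  out={0}∪out(0)={0}
  fail(2) 'b': from fail(0)=0 chase 'b': 0 ⇒ 0;  out=∅∪out(0)=∅
  fail(7) 'c': from fail(0)=0 chase 'c': 0 ⇒ 0;  out=∅∪out(0)=∅
  fail(11) 'a': from fail(0)=0 chase 'a': 0 ⇒ 0;  out=∅∪out(0)=∅
  fail(3) 'bb': from fail(2)=0 chase 'b': 0 ⇒ 2;  out=∅∪out(2)=∅
  fail(8) 'ca': from fail(7)=0 chase 'a': 0 ⇒ 11;  out=∅∪out(11)=∅
  fail(12) 'ac': from fail(11)=0 chase 'c': 0 ⇒ 7;  out=∅∪out(7)=∅
  fail(4) 'bba': from fail(3)=2 chase 'a': 2→0 ⇒ 11;  out=∅∪out(11)=∅
  fail(9) 'cac': from fail(8)=11 chase 'c': 11 ⇒ 12;  out=∅∪out(12)=∅
  fail(13) 'acb': from fail(12)=7 chase 'b': 7→0 ⇒ 2;  out={3}∪out(2)={3}
  fail(5) 'bbac': from fail(4)=11 chase 'c': 11 ⇒ 12;  out=∅∪out(12)=∅
  fail(10) 'cacc': from fail(9)=12 chase 'c': 12→7→0 ⇒ 7;  out={2}∪out(7)={2}
  fail(6) 'bbacb': from fail(5)=12 chase 'b': 12 ⇒ 13;  out={1}∪out(13)={1,3}

Run:
[0] read 'd'  n0⇒n1  ** P0@[0:0]
[1] read 'c'  n1⇒n7 ·f
[2] read 'd'  n7⇒n1 ·f  ** P0@[2:2]
[3] read 'd'  n1⇒n1 ·f  ** P0@[3:3]
[4] read 'd'  n1⇒n1 ·f  ** P0@[4:4]
[5] read 'd'  n1⇒n1 ·f  ** P0@[5:5]
[6] read 'c'  n1⇒n7 ·f
[7] read 'b'  n7⇒n2 ·f
[8] read 'b'  n2⇒n3
[9] read 'b'  n3⇒n3 ·f
[10] read 'a'  n3⇒n4
[11] read 'c'  n4⇒n5
[12] read 'b'  n5⇒n6  ** P1@[8:12],P3@[10:12]
[13] read 'a'  n6⇒n11 ·f
[14] read 'c'  n11⇒n12
[15] read 'b'  n12⇒n13  ** P3@[13:15]
[16] read 'c'  n13⇒n7 ·f
[17] read 'b'  n7⇒n2 ·f
[18] read 'a'  n2⇒n11 ·f
[19] read 'd'  n11⇒n1 ·f  ** P0@[19:19]
[20] read 'b'  n1⇒n2 ·f
[21] read 'b'  n2⇒n3
[22] read 'a'  n3⇒n4
[23] read 'c'  n4⇒n5
[24] read 'b'  n5⇒n6  ** P1@[20:24],P3@[22:24]
[25] read 'b'  n6⇒n3 ·f
[26] read 'a'  n3⇒n4
[27] read 'c'  n4⇒n5
[28] read 'b'  n5⇒n6  ** P1@[24:28],P3@[26:28]
[29] read 'a'  n6⇒n11 ·f
[30] read 'a'  n11⇒n11 ·f
[31] read 'b'  n11⇒n2 ·f
[32] read 'a'  n2⇒n11 ·f
[33] read 'd'  n11⇒n1 ·f  ** P0@[33:33]
[34] read 'b'  n1⇒n2 ·f
[35] read 'a'  n2⇒n11 ·f
[36] read 'c'  n11⇒n12
[37] read 'b'  n12⇒n13  ** P3@[35:37]
[38] read 'b'  n13⇒n3 ·f
[39] read 'b'  n3⇒n3 ·f
[40] read 'a'  n3⇒n4
[41] read 'c'  n4⇒n5
[42] read 'b'  n5⇒n6  ** P1@[38:42],P3@[40:42]
[43] read 'b'  n6⇒n3 ·f
[44] read 'b'  n3⇒n3 ·f
[45] read 'a'  n3⇒n4
[46] read 'c'  n4⇒n5
[47] read 'b'  n5⇒n6  ** P1@[43:47],P3@[45:47]
[48] read 'b'  n6⇒n3 ·f
[49] read 'c'  n3⇒n7 ·f
[50] read 'a'  n7⇒n8
[51] read 'c'  n8⇒n9
[52] read 'c'  n9⇒n10  ** P2@[49:52]
[53] read 'c'  n10⇒n7 ·f
[54] read 'a'  n7⇒n8
[55] read 'c'  n8⇒n9

Result: [[0,0],[2,0],[3,0],[4,0],[5,0],[12,1],[12,3],[15,3],[19,0],[24,1],[24,3],[28,1],[28,3],[33,0],[37,3],[42,1],[42,3],[47,1],[47,3],[52,2]]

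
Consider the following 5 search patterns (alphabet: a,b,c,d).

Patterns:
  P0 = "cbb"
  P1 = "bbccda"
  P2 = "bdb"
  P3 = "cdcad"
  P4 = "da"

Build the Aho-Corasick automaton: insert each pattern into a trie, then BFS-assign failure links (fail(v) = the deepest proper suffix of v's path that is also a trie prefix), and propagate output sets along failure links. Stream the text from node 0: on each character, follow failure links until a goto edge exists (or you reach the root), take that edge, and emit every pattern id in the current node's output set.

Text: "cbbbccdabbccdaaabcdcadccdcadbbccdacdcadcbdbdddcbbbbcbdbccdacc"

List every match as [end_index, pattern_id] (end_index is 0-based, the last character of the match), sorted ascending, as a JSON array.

Build automaton:
Trie nodes:
  0='ε' goto b→4 c→1 d→16
  1='c' goto b→2 d→12
  2='cb' goto b→3
  3='cbb' goto ·  [P0 ends]
  4='b' goto b→5 d→10
  5='bb' goto c→6
  6='bbc' goto c→7
  7='bbcc' goto d→8
  8='bbccd' goto a→9
  9='bbccda' goto ·  [P1 ends]
  10='bd' goto b→11
  11='bdb' goto ·  [P2 ends]
  12='cd' goto c→13
  13='cdc' goto a→14
  14='cdca' goto d→15
  15='cdcad' goto ·  [P3 ends]
  16='d' goto a→17
  17='da' goto ·  [P4 ends]

Failure links (BFS by depth):
  n1('c'): parent n0 fail=0; on 'c' 0 → fail=0;  out ∅∪∅=∅
  n4('b'): parent n0 fail=0; on 'b' 0 → fail=0;  out ∅∪∅=∅
  n16('d'): parent n0 fail=0; on 'd' 0 → fail=0;  out ∅∪∅=∅
  n2('cb'): parent n1 fail=0; on 'b' 0 → fail=4;  out ∅∪∅=∅
  n5('bb'): parent n4 fail=0; on 'b' 0 → fail=4;  out ∅∪∅=∅
  n10('bd'): parent n4 fail=0; on 'd' 0 → fail=16;  out ∅∪∅=∅
  n12('cd'): parent n1 fail=0; on 'd' 0 → fail=16;  out ∅∪∅=∅
  n17('da'): parent n16 fail=0; on 'a' 0 → fail=0;  out {4}∪∅={4}
  n3('cbb'): parent n2 fail=4; on 'b' 4 → fail=5;  out {0}∪∅={0}
  n6('bbc'): parent n5 fail=4; on 'c' 4→0 → fail=1;  out ∅∪∅=∅
  n11('bdb'): parent n10 fail=16; on 'b' 16→0 → fail=4;  out {2}∪∅={2}
  n13('cdc'): parent n12 fail=16; on 'c' 16→0 → fail=1;  out ∅∪∅=∅
  n7('bbcc'): parent n6 fail=1; on 'c' 1→0 → fail=1;  out ∅∪∅=∅
  n14('cdca'): parent n13 fail=1; on 'a' 1→0 → fail=0;  out ∅∪∅=∅
  n8('bbccd'): parent n7 fail=1; on 'd' 1 → fail=12;  out ∅∪∅=∅
  n15('cdcad'): parent n14 fail=0; on 'd' 0 → fail=16;  out {3}∪∅={3}
  n9('bbccda'): parent n8 fail=12; on 'a' 12→16 → fail=17;  out {1}∪{4}={1,4}

Text stream:
[0] read 'c'  n0⇒n1
[1] read 'b'  n1⇒n2
[2] read 'b'  n2⇒n3  → match P0@[0:2]
[3] read 'b'  n3⇒n5 (via fail)
[4] read 'c'  n5⇒n6
[5] read 'c'  n6⇒n7
[6] read 'd'  n7⇒n8
[7] read 'a'  n8⇒n9  → match P1@[2:7],P4@[6:7]
[8] read 'b'  n9⇒n4 (via fail)
[9] read 'b'  n4⇒n5
[10] read 'c'  n5⇒n6
[11] read 'c'  n6⇒n7
[12] read 'd'  n7⇒n8
[13] read 'a'  n8⇒n9  → match P1@[8:13],P4@[12:13]
[14] read 'a'  n9⇒n0 (via fail)
[15] read 'a'  n0⇒n0
[16] read 'b'  n0⇒n4
[17] read 'c'  n4⇒n1 (via fail)
[18] read 'd'  n1⇒n12
[19] read 'c'  n12⇒n13
[20] read 'a'  n13⇒n14
[21] read 'd'  n14⇒n15  → match P3@[17:21]
[22] read 'c'  n15⇒n1 (via fail)
[23] read 'c'  n1⇒n1 (via fail)
[24] read 'd'  n1⇒n12
[25] read 'c'  n12⇒n13
[26] read 'a'  n13⇒n14
[27] read 'd'  n14⇒n15  → match P3@[23:27]
[28] read 'b'  n15⇒n4 (via fail)
[29] read 'b'  n4⇒n5
[30] read 'c'  n5⇒n6
[31] read 'c'  n6⇒n7
[32] read 'd'  n7⇒n8
[33] read 'a'  n8⇒n9  → match P1@[28:33],P4@[32:33]
[34] read 'c'  n9⇒n1 (via fail)
[35] read 'd'  n1⇒n12
[36] read 'c'  n12⇒n13
[37] read 'a'  n13⇒n14
[38] read 'd'  n14⇒n15  → match P3@[34:38]
[39] read 'c'  n15⇒n1 (via fail)
[40] read 'b'  n1⇒n2
[41] read 'd'  n2⇒n10 (via fail)
[42] read 'b'  n10⇒n11  → match P2@[40:42]
[43] read 'd'  n11⇒n10 (via fail)
[44] read 'd'  n10⇒n16 (via fail)
[45] read 'd'  n16⇒n16 (via fail)
[46] read 'c'  n16⇒n1 (via fail)
[47] read 'b'  n1⇒n2
[48] read 'b'  n2⇒n3  → match P0@[46:48]
[49] read 'b'  n3⇒n5 (via fail)
[50] read 'b'  n5⇒n5 (via fail)
[51] read 'c'  n5⇒n6
[52] read 'b'  n6⇒n2 (via fail)
[53] read 'd'  n2⇒n10 (via fail)
[54] read 'b'  n10⇒n11  → match P2@[52:54]
[55] read 'c'  n11⇒n1 (via fail)
[56] read 'c'  n1⇒n1 (via fail)
[57] read 'd'  n1⇒n12
[58] read 'a'  n12⇒n17 (via fail)  → match P4@[57:58]
[59] read 'c'  n17⇒n1 (via fail)
[60] read 'c'  n1⇒n1 (via fail)

Matches: [[2,0],[7,1],[7,4],[13,1],[13,4],[21,3],[27,3],[33,1],[33,4],[38,3],[42,2],[48,0],[54,2],[58,4]]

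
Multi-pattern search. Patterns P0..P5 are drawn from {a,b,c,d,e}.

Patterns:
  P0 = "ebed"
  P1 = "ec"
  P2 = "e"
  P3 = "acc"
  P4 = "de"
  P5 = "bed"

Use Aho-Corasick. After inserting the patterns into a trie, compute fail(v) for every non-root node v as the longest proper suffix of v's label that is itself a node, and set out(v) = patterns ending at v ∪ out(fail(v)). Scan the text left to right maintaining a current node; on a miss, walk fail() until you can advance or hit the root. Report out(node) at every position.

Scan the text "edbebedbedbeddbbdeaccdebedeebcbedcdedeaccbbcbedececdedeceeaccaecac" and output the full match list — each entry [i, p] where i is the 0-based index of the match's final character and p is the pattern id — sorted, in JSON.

Build:
Trie (insert patterns):
  0='ε' goto a→6 b→11 d→9 e→1
  1='e' goto b→2 c→5  [P2 ends]
  2='eb' goto e→3
  3='ebe' goto d→4
  4='ebed' goto ·  [P0 ends]
  5='ec' goto ·  [P1 ends]
  6='a' goto c→7
  7='ac' goto c→8
  8='acc' goto ·  [P3 ends]
  9='d' goto e→10
  10='de' goto ·  [P4 ends]
  11='b' goto e→12
  12='be' goto d→13
  13='bed' goto ·  [P5 ends]

Failure links (BFS by depth):
  n1('e'): parent n0 fail=0; on 'e' 0 → fail=0;  out {2}∪∅={2}
  n6('a'): parent n0 fail=0; on 'a' 0 → fail=0;  out ∅∪∅=∅
  n9('d'): parent n0 fail=0; on 'd' 0 → fail=0;  out ∅∪∅=∅
  n11('b'): parent n0 fail=0; on 'b' 0 → fail=0;  out ∅∪∅=∅
  n2('eb'): parent n1 fail=0; on 'b' 0 → fail=11;  out ∅∪∅=∅
  n5('ec'): parent n1 fail=0; on 'c' 0 → fail=0;  out {1}∪∅={1}
  n7('ac'): parent n6 fail=0; on 'c' 0 → fail=0;  out ∅∪∅=∅
  n10('de'): parent n9 fail=0; on 'e' 0 → fail=1;  out {4}∪{2}={2,4}
  n12('be'): parent n11 fail=0; on 'e' 0 → fail=1;  out ∅∪{2}={2}
  n3('ebe'): parent n2 fail=11; on 'e' 11 → fail=12;  out ∅∪{2}={2}
  n8('acc'): parent n7 fail=0; on 'c' 0 → fail=0;  out {3}∪∅={3}
  n13('bed'): parent n12 fail=1; on 'd' 1→0 → fail=9;  out {5}∪∅={5}
  n4('ebed'): parent n3 fail=12; on 'd' 12 → fail=13;  out {0}∪{5}={0,5}

Run:
pos 0 'e': at 1  → match P2@[0:0]
pos 1 'd': at 9 (via fail)
pos 2 'b': at 11 (via fail)
pos 3 'e': at 12  → match P2@[3:3]
pos 4 'b': at 2 (via fail)
pos 5 'e': at 3  → match P2@[5:5]
pos 6 'd': at 4  → match P0@[3:6],P5@[4:6]
pos 7 'b': at 11 (via fail)
pos 8 'e': at 12  → match P2@[8:8]
pos 9 'd': at 13  → match P5@[7:9]
pos 10 'b': at 11 (via fail)
pos 11 'e': at 12  → match P2@[11:11]
pos 12 'd': at 13  → match P5@[10:12]
pos 13 'd': at 9 (via fail)
pos 14 'b': at 11 (via fail)
pos 15 'b': at 11 (via fail)
pos 16 'd': at 9 (via fail)
pos 17 'e': at 10  → match P2@[17:17],P4@[16:17]
pos 18 'a': at 6 (via fail)
pos 19 'c': at 7
pos 20 'c': at 8  → match P3@[18:20]
pos 21 'd': at 9 (via fail)
pos 22 'e': at 10  → match P2@[22:22],P4@[21:22]
pos 23 'b': at 2 (via fail)
pos 24 'e': at 3  → match P2@[24:24]
pos 25 'd': at 4  → match P0@[22:25],P5@[23:25]
pos 26 'e': at 10 (via fail)  → match P2@[26:26],P4@[25:26]
pos 27 'e': at 1 (via fail)  → match P2@[27:27]
pos 28 'b': at 2
pos 29 'c': at 0 (via fail)
pos 30 'b': at 11
pos 31 'e': at 12  → match P2@[31:31]
pos 32 'd': at 13  → match P5@[30:32]
pos 33 'c': at 0 (via fail)
pos 34 'd': at 9
pos 35 'e': at 10  → match P2@[35:35],P4@[34:35]
pos 36 'd': at 9 (via fail)
pos 37 'e': at 10  → match P2@[37:37],P4@[36:37]
pos 38 'a': at 6 (via fail)
pos 39 'c': at 7
pos 40 'c': at 8  → match P3@[38:40]
pos 41 'b': at 11 (via fail)
pos 42 'b': at 11 (via fail)
pos 43 'c': at 0 (via fail)
pos 44 'b': at 11
pos 45 'e': at 12  → match P2@[45:45]
pos 46 'd': at 13  → match P5@[44:46]
pos 47 'e': at 10 (via fail)  → match P2@[47:47],P4@[46:47]
pos 48 'c': at 5 (via fail)  → match P1@[47:48]
pos 49 'e': at 1 (via fail)  → match P2@[49:49]
pos 50 'c': at 5  → match P1@[49:50]
pos 51 'd': at 9 (via fail)
pos 52 'e': at 10  → match P2@[52:52],P4@[51:52]
pos 53 'd': at 9 (via fail)
pos 54 'e': at 10  → match P2@[54:54],P4@[53:54]
pos 55 'c': at 5 (via fail)  → match P1@[54:55]
pos 56 'e': at 1 (via fail)  → match P2@[56:56]
pos 57 'e': at 1 (via fail)  → match P2@[57:57]
pos 58 'a': at 6 (via fail)
pos 59 'c': at 7
pos 60 'c': at 8  → match P3@[58:60]
pos 61 'a': at 6 (via fail)
pos 62 'e': at 1 (via fail)  → match P2@[62:62]
pos 63 'c': at 5  → match P1@[62:63]
pos 64 'a': at 6 (via fail)
pos 65 'c': at 7

Result: [[0,2],[3,2],[5,2],[6,0],[6,5],[8,2],[9,5],[11,2],[12,5],[17,2],[17,4],[20,3],[22,2],[22,4],[24,2],[25,0],[25,5],[26,2],[26,4],[27,2],[31,2],[32,5],[35,2],[35,4],[37,2],[37,4],[40,3],[45,2],[46,5],[47,2],[47,4],[48,1],[49,2],[50,1],[52,2],[52,4],[54,2],[54,4],[55,1],[56,2],[57,2],[60,3],[62,2],[63,1]]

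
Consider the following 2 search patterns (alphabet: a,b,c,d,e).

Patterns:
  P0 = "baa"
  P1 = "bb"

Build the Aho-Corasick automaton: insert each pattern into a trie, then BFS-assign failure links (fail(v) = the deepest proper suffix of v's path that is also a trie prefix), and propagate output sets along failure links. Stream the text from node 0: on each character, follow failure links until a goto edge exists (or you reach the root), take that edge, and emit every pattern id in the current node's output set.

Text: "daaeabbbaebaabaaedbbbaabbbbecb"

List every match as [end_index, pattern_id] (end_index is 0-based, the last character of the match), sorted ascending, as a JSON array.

Build:
Trie nodes:
  0='ε' goto b→1
  1='b' goto a→2 b→4
  2='ba' goto a→3
  3='baa' goto ·  [P0 ends]
  4='bb' goto ·  [P1 ends]

BFS fail/out derivation:
  n1('b'): parent n0 fail=0; on 'b' 0 → fail=0;  out ∅∪∅=∅
  n2('ba'): parent n1 fail=0; on 'a' 0 → fail=0;  out ∅∪∅=∅
  n4('bb'): parent n1 fail=0; on 'b' 0 → fail=1;  out {1}∪∅={1}
  n3('baa'): parent n2 fail=0; on 'a' 0 → fail=0;  out {0}∪∅={0}

Run:
i=0 'd': node 0→0
i=1 'a': node 0→0
i=2 'a': node 0→0
i=3 'e': node 0→0
i=4 'a': node 0→0
i=5 'b': node 0→1
i=6 'b': node 1→4  ** P1@[5:6]
i=7 'b': node 4→4 (via fail)  ** P1@[6:7]
i=8 'a': node 4→2 (via fail)
i=9 'e': node 2→0 (via fail)
i=10 'b': node 0→1
i=11 'a': node 1→2
i=12 'a': node 2→3  ** P0@[10:12]
i=13 'b': node 3→1 (via fail)
i=14 'a': node 1→2
i=15 'a': node 2→3  ** P0@[13:15]
i=16 'e': node 3→0 (via fail)
i=17 'd': node 0→0
i=18 'b': node 0→1
i=19 'b': node 1→4  ** P1@[18:19]
i=20 'b': node 4→4 (via fail)  ** P1@[19:20]
i=21 'a': node 4→2 (via fail)
i=22 'a': node 2→3  ** P0@[20:22]
i=23 'b': node 3→1 (via fail)
i=24 'b': node 1→4  ** P1@[23:24]
i=25 'b': node 4→4 (via fail)  ** P1@[24:25]
i=26 'b': node 4→4 (via fail)  ** P1@[25:26]
i=27 'e': node 4→0 (via fail)
i=28 'c': node 0→0
i=29 'b': node 0→1

Matches: [[6,1],[7,1],[12,0],[15,0],[19,1],[20,1],[22,0],[24,1],[25,1],[26,1]]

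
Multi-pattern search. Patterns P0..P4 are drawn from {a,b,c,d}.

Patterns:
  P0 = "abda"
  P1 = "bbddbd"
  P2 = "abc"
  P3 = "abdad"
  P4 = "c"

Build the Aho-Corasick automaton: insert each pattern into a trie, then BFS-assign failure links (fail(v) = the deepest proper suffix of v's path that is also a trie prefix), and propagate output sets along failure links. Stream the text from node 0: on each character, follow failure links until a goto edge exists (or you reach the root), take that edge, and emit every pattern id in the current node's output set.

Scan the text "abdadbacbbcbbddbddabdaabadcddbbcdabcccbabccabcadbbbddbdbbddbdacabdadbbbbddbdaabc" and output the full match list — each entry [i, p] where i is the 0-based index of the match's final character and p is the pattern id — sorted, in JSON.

Build:
Trie (insert patterns):
  0='ε' goto a→1 b→5 c→13
  1='a' goto b→2
  2='ab' goto c→11 d→3
  3='abd' goto a→4
  4='abda' goto d→12  ←P0
  5='b' goto b→6
  6='bb' goto d→7
  7='bbd' goto d→8
  8='bbdd' goto b→9
  9='bbddb' goto d→10
  10='bbddbd' goto ·  ←P1
  11='abc' goto ·  ←P2
  12='abdad' goto ·  ←P3
  13='c' goto ·  ←P4

Failure links (BFS by depth):
  n1('a'): parent n0 fail=0; on 'a' 0 → fail=0;  out ∅∪∅=∅
  n5('b'): parent n0 fail=0; on 'b' 0 → fail=0;  out ∅∪∅=∅
  n13('c'): parent n0 fail=0; on 'c' 0 → fail=0;  out {4}∪∅={4}
  n2('ab'): parent n1 fail=0; on 'b' 0 → fail=5;  out ∅∪∅=∅
  n6('bb'): parent n5 fail=0; on 'b' 0 → fail=5;  out ∅∪∅=∅
  n3('abd'): parent n2 fail=5; on 'd' 5→0 → fail=0;  out ∅∪∅=∅
  n7('bbd'): parent n6 fail=5; on 'd' 5→0 → fail=0;  out ∅∪∅=∅
  n11('abc'): parent n2 fail=5; on 'c' 5→0 → fail=13;  out {2}∪{4}={2,4}
  n4('abda'): parent n3 fail=0; on 'a' 0 → fail=1;  out {0}∪∅={0}
  n8('bbdd'): parent n7 fail=0; on 'd' 0 → fail=0;  out ∅∪∅=∅
  n9('bbddb'): parent n8 fail=0; on 'b' 0 → fail=5;  out ∅∪∅=∅
  n12('abdad'): parent n4 fail=1; on 'd' 1→0 → fail=0;  out {3}∪∅={3}
  n10('bbddbd'): parent n9 fail=5; on 'd' 5→0 → fail=0;  out {1}∪∅={1}

Scan:
i=0 'a': node 0→1
i=1 'b': node 1→2
i=2 'd': node 2→3
i=3 'a': node 3→4  → match P0@[0:3]
i=4 'd': node 4→12  → match P3@[0:4]
i=5 'b': node 12→5 (via fail)
i=6 'a': node 5→1 (via fail)
i=7 'c': node 1→13 (via fail)  → match P4@[7:7]
i=8 'b': node 13→5 (via fail)
i=9 'b': node 5→6
i=10 'c': node 6→13 (via fail)  → match P4@[10:10]
i=11 'b': node 13→5 (via fail)
i=12 'b': node 5→6
i=13 'd': node 6→7
i=14 'd': node 7→8
i=15 'b': node 8→9
i=16 'd': node 9→10  → match P1@[11:16]
i=17 'd': node 10→0 (via fail)
i=18 'a': node 0→1
i=19 'b': node 1→2
i=20 'd': node 2→3
i=21 'a': node 3→4  → match P0@[18:21]
i=22 'a': node 4→1 (via fail)
i=23 'b': node 1→2
i=24 'a': node 2→1 (via fail)
i=25 'd': node 1→0 (via fail)
i=26 'c': node 0→13  → match P4@[26:26]
i=27 'd': node 13→0 (via fail)
i=28 'd': node 0→0
i=29 'b': node 0→5
i=30 'b': node 5→6
i=31 'c': node 6→13 (via fail)  → match P4@[31:31]
i=32 'd': node 13→0 (via fail)
i=33 'a': node 0→1
i=34 'b': node 1→2
i=35 'c': node 2→11  → match P2@[33:35],P4@[35:35]
i=36 'c': node 11→13 (via fail)  → match P4@[36:36]
i=37 'c': node 13→13 (via fail)  → match P4@[37:37]
i=38 'b': node 13→5 (via fail)
i=39 'a': node 5→1 (via fail)
i=40 'b': node 1→2
i=41 'c': node 2→11  → match P2@[39:41],P4@[41:41]
i=42 'c': node 11→13 (via fail)  → match P4@[42:42]
i=43 'a': node 13→1 (via fail)
i=44 'b': node 1→2
i=45 'c': node 2→11  → match P2@[43:45],P4@[45:45]
i=46 'a': node 11→1 (via fail)
i=47 'd': node 1→0 (via fail)
i=48 'b': node 0→5
i=49 'b': node 5→6
i=50 'b': node 6→6 (via fail)
i=51 'd': node 6→7
i=52 'd': node 7→8
i=53 'b': node 8→9
i=54 'd': node 9→10  → match P1@[49:54]
i=55 'b': node 10→5 (via fail)
i=56 'b': node 5→6
i=57 'd': node 6→7
i=58 'd': node 7→8
i=59 'b': node 8→9
i=60 'd': node 9→10  → match P1@[55:60]
i=61 'a': node 10→1 (via fail)
i=62 'c': node 1→13 (via fail)  → match P4@[62:62]
i=63 'a': node 13→1 (via fail)
i=64 'b': node 1→2
i=65 'd': node 2→3
i=66 'a': node 3→4  → match P0@[63:66]
i=67 'd': node 4→12  → match P3@[63:67]
i=68 'b': node 12→5 (via fail)
i=69 'b': node 5→6
i=70 'b': node 6→6 (via fail)
i=71 'b': node 6→6 (via fail)
i=72 'd': node 6→7
i=73 'd': node 7→8
i=74 'b': node 8→9
i=75 'd': node 9→10  → match P1@[70:75]
i=76 'a': node 10→1 (via fail)
i=77 'a': node 1→1 (via fail)
i=78 'b': node 1→2
i=79 'c': node 2→11  → match P2@[77:79],P4@[79:79]

Result: [[3,0],[4,3],[7,4],[10,4],[16,1],[21,0],[26,4],[31,4],[35,2],[35,4],[36,4],[37,4],[41,2],[41,4],[42,4],[45,2],[45,4],[54,1],[60,1],[62,4],[66,0],[67,3],[75,1],[79,2],[79,4]]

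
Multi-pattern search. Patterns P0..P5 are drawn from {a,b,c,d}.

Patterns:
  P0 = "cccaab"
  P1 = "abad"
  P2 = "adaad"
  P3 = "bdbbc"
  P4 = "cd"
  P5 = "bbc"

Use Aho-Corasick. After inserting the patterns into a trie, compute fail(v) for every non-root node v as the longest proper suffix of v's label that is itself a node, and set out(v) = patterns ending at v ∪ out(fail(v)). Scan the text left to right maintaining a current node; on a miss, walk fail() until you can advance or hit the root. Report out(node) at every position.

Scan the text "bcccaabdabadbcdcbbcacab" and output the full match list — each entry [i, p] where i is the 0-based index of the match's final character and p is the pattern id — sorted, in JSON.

Build automaton:
Trie nodes:
  n0 'ε': a→7 b→15 c→1
  n1 'c': c→2 d→20
  n2 'cc': c→3
  n3 'ccc': a→4
  n4 'ccca': a→5
  n5 'cccaa': b→6
  n6 'cccaab': ·  [P0 ends]
  n7 'a': b→8 d→11
  n8 'ab': a→9
  n9 'aba': d→10
  n10 'abad': ·  [P1 ends]
  n11 'ad': a→12
  n12 'ada': a→13
  n13 'adaa': d→14
  n14 'adaad': ·  [P2 ends]
  n15 'b': b→21 d→16
  n16 'bd': b→17
  n17 'bdb': b→18
  n18 'bdbb': c→19
  n19 'bdbbc': ·  [P3 ends]
  n20 'cd': ·  [P4 ends]
  n21 'bb': c→22
  n22 'bbc': ·  [P5 ends]

BFS fail/out derivation:
  n1('c'): parent n0 fail=0; on 'c' 0 → fail=0;  out ∅∪∅=∅
  n7('a'): parent n0 fail=0; on 'a' 0 → fail=0;  out ∅∪∅=∅
  n15('b'): parent n0 fail=0; on 'b' 0 → fail=0;  out ∅∪∅=∅
  n2('cc'): parent n1 fail=0; on 'c' 0 → fail=1;  out ∅∪∅=∅
  n8('ab'): parent n7 fail=0; on 'b' 0 → fail=15;  out ∅∪∅=∅
  n11('ad'): parent n7 fail=0; on 'd' 0 → fail=0;  out ∅∪∅=∅
  n16('bd'): parent n15 fail=0; on 'd' 0 → fail=0;  out ∅∪∅=∅
  n20('cd'): parent n1 fail=0; on 'd' 0 → fail=0;  out {4}∪∅={4}
  n21('bb'): parent n15 fail=0; on 'b' 0 → fail=15;  out ∅∪∅=∅
  n3('ccc'): parent n2 fail=1; on 'c' 1 → fail=2;  out ∅∪∅=∅
  n9('aba'): parent n8 fail=15; on 'a' 15→0 → fail=7;  out ∅∪∅=∅
  n12('ada'): parent n11 fail=0; on 'a' 0 → fail=7;  out ∅∪∅=∅
  n17('bdb'): parent n16 fail=0; on 'b' 0 → fail=15;  out ∅∪∅=∅
  n22('bbc'): parent n21 fail=15; on 'c' 15→0 → fail=1;  out {5}∪∅={5}
  n4('ccca'): parent n3 fail=2; on 'a' 2→1→0 → fail=7;  out ∅∪∅=∅
  n10('abad'): parent n9 fail=7; on 'd' 7 → fail=11;  out {1}∪∅={1}
  n13('adaa'): parent n12 fail=7; on 'a' 7→0 → fail=7;  out ∅∪∅=∅
  n18('bdbb'): parent n17 fail=15; on 'b' 15 → fail=21;  out ∅∪∅=∅
  n5('cccaa'): parent n4 fail=7; on 'a' 7→0 → fail=7;  out ∅∪∅=∅
  n14('adaad'): parent n13 fail=7; on 'd' 7 → fail=11;  out {2}∪∅={2}
  n19('bdbbc'): parent n18 fail=21; on 'c' 21 → fail=22;  out {3}∪{5}={3,5}
  n6('cccaab'): parent n5 fail=7; on 'b' 7 → fail=8;  out {0}∪∅={0}

Run:
pos 0 'b': at 15
pos 1 'c': at 1 (fail-walked)
pos 2 'c': at 2
pos 3 'c': at 3
pos 4 'a': at 4
pos 5 'a': at 5
pos 6 'b': at 6  emit P0@[1:6]
pos 7 'd': at 16 (fail-walked)
pos 8 'a': at 7 (fail-walked)
pos 9 'b': at 8
pos 10 'a': at 9
pos 11 'd': at 10  emit P1@[8:11]
pos 12 'b': at 15 (fail-walked)
pos 13 'c': at 1 (fail-walked)
pos 14 'd': at 20  emit P4@[13:14]
pos 15 'c': at 1 (fail-walked)
pos 16 'b': at 15 (fail-walked)
pos 17 'b': at 21
pos 18 'c': at 22  emit P5@[16:18]
pos 19 'a': at 7 (fail-walked)
pos 20 'c': at 1 (fail-walked)
pos 21 'a': at 7 (fail-walked)
pos 22 'b': at 8

Result: [[6,0],[11,1],[14,4],[18,5]]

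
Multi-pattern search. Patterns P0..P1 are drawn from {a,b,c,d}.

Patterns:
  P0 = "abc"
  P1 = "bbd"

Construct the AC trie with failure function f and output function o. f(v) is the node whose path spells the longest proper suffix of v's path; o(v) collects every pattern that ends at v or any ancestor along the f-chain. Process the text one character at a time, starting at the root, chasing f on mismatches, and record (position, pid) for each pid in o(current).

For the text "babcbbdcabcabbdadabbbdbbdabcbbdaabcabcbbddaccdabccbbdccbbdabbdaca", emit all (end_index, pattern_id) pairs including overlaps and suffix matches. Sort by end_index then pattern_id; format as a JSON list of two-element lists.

Construct AC machine:
Trie (insert patterns):
  n0 'ε': a→1 b→4
  n1 'a': b→2
  n2 'ab': c→3
  n3 'abc': ·  ←P0
  n4 'b': b→5
  n5 'bb': d→6
  n6 'bbd': ·  ←P1

BFS fail/out derivation:
  fail(1) 'a': from fail(0)=0 chase 'a': 0 ⇒ 0;  out=∅∪out(0)=∅
  fail(4) 'b': from fail(0)=0 chase 'b': 0 ⇒ 0;  out=∅∪out(0)=∅
  fail(2) 'ab': from fail(1)=0 chase 'b': 0 ⇒ 4;  out=∅∪out(4)=∅
  fail(5) 'bb': from fail(4)=0 chase 'b': 0 ⇒ 4;  out=∅∪out(4)=∅
  fail(3) 'abc': from fail(2)=4 chase 'c': 4→0 ⇒ 0;  out={0}∪out(0)={0}
  fail(6) 'bbd': from fail(5)=4 chase 'd': 4→0 ⇒ 0;  out={1}∪out(0)={1}

Scan:
i=0 'b': node 0→4
i=1 'a': node 4→1 (via fail)
i=2 'b': node 1→2
i=3 'c': node 2→3  ** P0@[1:3]
i=4 'b': node 3→4 (via fail)
i=5 'b': node 4→5
i=6 'd': node 5→6  ** P1@[4:6]
i=7 'c': node 6→0 (via fail)
i=8 'a': node 0→1
i=9 'b': node 1→2
i=10 'c': node 2→3  ** P0@[8:10]
i=11 'a': node 3→1 (via fail)
i=12 'b': node 1→2
i=13 'b': node 2→5 (via fail)
i=14 'd': node 5→6  ** P1@[12:14]
i=15 'a': node 6→1 (via fail)
i=16 'd': node 1→0 (via fail)
i=17 'a': node 0→1
i=18 'b': node 1→2
i=19 'b': node 2→5 (via fail)
i=20 'b': node 5→5 (via fail)
i=21 'd': node 5→6  ** P1@[19:21]
i=22 'b': node 6→4 (via fail)
i=23 'b': node 4→5
i=24 'd': node 5→6  ** P1@[22:24]
i=25 'a': node 6→1 (via fail)
i=26 'b': node 1→2
i=27 'c': node 2→3  ** P0@[25:27]
i=28 'b': node 3→4 (via fail)
i=29 'b': node 4→5
i=30 'd': node 5→6  ** P1@[28:30]
i=31 'a': node 6→1 (via fail)
i=32 'a': node 1→1 (via fail)
i=33 'b': node 1→2
i=34 'c': node 2→3  ** P0@[32:34]
i=35 'a': node 3→1 (via fail)
i=36 'b': node 1→2
i=37 'c': node 2→3  ** P0@[35:37]
i=38 'b': node 3→4 (via fail)
i=39 'b': node 4→5
i=40 'd': node 5→6  ** P1@[38:40]
i=41 'd': node 6→0 (via fail)
i=42 'a': node 0→1
i=43 'c': node 1→0 (via fail)
i=44 'c': node 0→0
i=45 'd': node 0→0
i=46 'a': node 0→1
i=47 'b': node 1→2
i=48 'c': node 2→3  ** P0@[46:48]
i=49 'c': node 3→0 (via fail)
i=50 'b': node 0→4
i=51 'b': node 4→5
i=52 'd': node 5→6  ** P1@[50:52]
i=53 'c': node 6→0 (via fail)
i=54 'c': node 0→0
i=55 'b': node 0→4
i=56 'b': node 4→5
i=57 'd': node 5→6  ** P1@[55:57]
i=58 'a': node 6→1 (via fail)
i=59 'b': node 1→2
i=60 'b': node 2→5 (via fail)
i=61 'd': node 5→6  ** P1@[59:61]
i=62 'a': node 6→1 (via fail)
i=63 'c': node 1→0 (via fail)
i=64 'a': node 0→1

Matches: [[3,0],[6,1],[10,0],[14,1],[21,1],[24,1],[27,0],[30,1],[34,0],[37,0],[40,1],[48,0],[52,1],[57,1],[61,1]]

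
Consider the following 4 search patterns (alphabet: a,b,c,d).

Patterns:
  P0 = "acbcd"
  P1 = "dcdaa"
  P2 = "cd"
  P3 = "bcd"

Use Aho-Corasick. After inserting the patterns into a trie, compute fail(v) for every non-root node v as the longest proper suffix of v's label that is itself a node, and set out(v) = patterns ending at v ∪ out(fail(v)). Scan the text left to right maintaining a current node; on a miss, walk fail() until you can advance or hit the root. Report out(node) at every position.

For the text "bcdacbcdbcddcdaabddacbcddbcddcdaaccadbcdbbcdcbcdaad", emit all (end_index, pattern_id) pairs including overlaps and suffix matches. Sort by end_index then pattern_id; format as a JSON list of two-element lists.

Construct AC machine:
Trie nodes:
  0='ε' goto a→1 b→13 c→11 d→6
  1='a' goto c→2
  2='ac' goto b→3
  3='acb' goto c→4
  4='acbc' goto d→5
  5='acbcd' goto ·  ←P0
  6='d' goto c→7
  7='dc' goto d→8
  8='dcd' goto a→9
  9='dcda' goto a→10
  10='dcdaa' goto ·  ←P1
  11='c' goto d→12
  12='cd' goto ·  ←P2
  13='b' goto c→14
  14='bc' goto d→15
  15='bcd' goto ·  ←P3

Failure links (BFS by depth):
  fail(1) 'a': from fail(0)=0 chase 'a': 0 ⇒ 0;  out=∅∪out(0)=∅
  fail(6) 'd': from fail(0)=0 chase 'd': 0 ⇒ 0;  out=∅∪out(0)=∅
  fail(11) 'c': from fail(0)=0 chase 'c': 0 ⇒ 0;  out=∅∪out(0)=∅
  fail(13) 'b': from fail(0)=0 chase 'b': 0 ⇒ 0;  out=∅∪out(0)=∅
  fail(2) 'ac': from fail(1)=0 chase 'c': 0 ⇒ 11;  out=∅∪out(11)=∅
  fail(7) 'dc': from fail(6)=0 chase 'c': 0 ⇒ 11;  out=∅∪out(11)=∅
  fail(12) 'cd': from fail(11)=0 chase 'd': 0 ⇒ 6;  out={2}∪out(6)={2}
  fail(14) 'bc': from fail(13)=0 chase 'c': 0 ⇒ 11;  out=∅∪out(11)=∅
  fail(3) 'acb': from fail(2)=11 chase 'b': 11→0 ⇒ 13;  out=∅∪out(13)=∅
  fail(8) 'dcd': from fail(7)=11 chase 'd': 11 ⇒ 12;  out=∅∪out(12)={2}
  fail(15) 'bcd': from fail(14)=11 chase 'd': 11 ⇒ 12;  out={3}∪out(12)={2,3}
  fail(4) 'acbc': from fail(3)=13 chase 'c': 13 ⇒ 14;  out=∅∪out(14)=∅
  fail(9) 'dcda': from fail(8)=12 chase 'a': 12→6→0 ⇒ 1;  out=∅∪out(1)=∅
  fail(5) 'acbcd': from fail(4)=14 chase 'd': 14 ⇒ 15;  out={0}∪out(15)={0,2,3}
  fail(10) 'dcdaa': from fail(9)=1 chase 'a': 1→0 ⇒ 1;  out={1}∪out(1)={1}

Run:
i=0 'b': node 0→13
i=1 'c': node 13→14
i=2 'd': node 14→15  → match P2@[1:2],P3@[0:2]
i=3 'a': node 15→1 ·f
i=4 'c': node 1→2
i=5 'b': node 2→3
i=6 'c': node 3→4
i=7 'd': node 4→5  → match P0@[3:7],P2@[6:7],P3@[5:7]
i=8 'b': node 5→13 ·f
i=9 'c': node 13→14
i=10 'd': node 14→15  → match P2@[9:10],P3@[8:10]
i=11 'd': node 15→6 ·f
i=12 'c': node 6→7
i=13 'd': node 7→8  → match P2@[12:13]
i=14 'a': node 8→9
i=15 'a': node 9→10  → match P1@[11:15]
i=16 'b': node 10→13 ·f
i=17 'd': node 13→6 ·f
i=18 'd': node 6→6 ·f
i=19 'a': node 6→1 ·f
i=20 'c': node 1→2
i=21 'b': node 2→3
i=22 'c': node 3→4
i=23 'd': node 4→5  → match P0@[19:23],P2@[22:23],P3@[21:23]
i=24 'd': node 5→6 ·f
i=25 'b': node 6→13 ·f
i=26 'c': node 13→14
i=27 'd': node 14→15  → match P2@[26:27],P3@[25:27]
i=28 'd': node 15→6 ·f
i=29 'c': node 6→7
i=30 'd': node 7→8  → match P2@[29:30]
i=31 'a': node 8→9
i=32 'a': node 9→10  → match P1@[28:32]
i=33 'c': node 10→2 ·f
i=34 'c': node 2→11 ·f
i=35 'a': node 11→1 ·f
i=36 'd': node 1→6 ·f
i=37 'b': node 6→13 ·f
i=38 'c': node 13→14
i=39 'd': node 14→15  → match P2@[38:39],P3@[37:39]
i=40 'b': node 15→13 ·f
i=41 'b': node 13→13 ·f
i=42 'c': node 13→14
i=43 'd': node 14→15  → match P2@[42:43],P3@[41:43]
i=44 'c': node 15→7 ·f
i=45 'b': node 7→13 ·f
i=46 'c': node 13→14
i=47 'd': node 14→15  → match P2@[46:47],P3@[45:47]
i=48 'a': node 15→1 ·f
i=49 'a': node 1→1 ·f
i=50 'd': node 1→6 ·f

Result: [[2,2],[2,3],[7,0],[7,2],[7,3],[10,2],[10,3],[13,2],[15,1],[23,0],[23,2],[23,3],[27,2],[27,3],[30,2],[32,1],[39,2],[39,3],[43,2],[43,3],[47,2],[47,3]]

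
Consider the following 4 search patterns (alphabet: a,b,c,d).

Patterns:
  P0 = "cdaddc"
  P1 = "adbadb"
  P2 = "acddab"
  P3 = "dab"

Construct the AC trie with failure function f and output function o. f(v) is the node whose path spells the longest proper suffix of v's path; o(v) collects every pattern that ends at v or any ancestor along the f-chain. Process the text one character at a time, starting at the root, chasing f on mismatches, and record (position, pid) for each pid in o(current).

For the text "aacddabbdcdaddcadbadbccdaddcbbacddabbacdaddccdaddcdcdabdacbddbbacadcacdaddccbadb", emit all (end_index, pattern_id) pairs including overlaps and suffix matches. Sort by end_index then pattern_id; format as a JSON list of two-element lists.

Construct AC machine:
Trie nodes:
  n0 'ε': a→7 c→1 d→18
  n1 'c': d→2
  n2 'cd': a→3
  n3 'cda': d→4
  n4 'cdad': d→5
  n5 'cdadd': c→6
  n6 'cdaddc': ·  [P0 ends]
  n7 'a': c→13 d→8
  n8 'ad': b→9
  n9 'adb': a→10
  n10 'adba': d→11
  n11 'adbad': b→12
  n12 'adbadb': ·  [P1 ends]
  n13 'ac': d→14
  n14 'acd': d→15
  n15 'acdd': a→16
  n16 'acdda': b→17
  n17 'acddab': ·  [P2 ends]
  n18 'd': a→19
  n19 'da': b→20
  n20 'dab': ·  [P3 ends]

BFS fail/out derivation:
  fail(1) 'c': from fail(0)=0 chase 'c': 0 ⇒ 0;  out=∅∪out(0)=∅
  fail(7) 'a': from fail(0)=0 chase 'a': 0 ⇒ 0;  out=∅∪out(0)=∅
  fail(18) 'd': from fail(0)=0 chase 'd': 0 ⇒ 0;  out=∅∪out(0)=∅
  fail(2) 'cd': from fail(1)=0 chase 'd': 0 ⇒ 18;  out=∅∪out(18)=∅
  fail(8) 'ad': from fail(7)=0 chase 'd': 0 ⇒ 18;  out=∅∪out(18)=∅
  fail(13) 'ac': from fail(7)=0 chase 'c': 0 ⇒ 1;  out=∅∪out(1)=∅
  fail(19) 'da': from fail(18)=0 chase 'a': 0 ⇒ 7;  out=∅∪out(7)=∅
  fail(3) 'cda': from fail(2)=18 chase 'a': 18 ⇒ 19;  out=∅∪out(19)=∅
  fail(9) 'adb': from fail(8)=18 chase 'b': 18→0 ⇒ 0;  out=∅∪out(0)=∅
  fail(14) 'acd': from fail(13)=1 chase 'd': 1 ⇒ 2;  out=∅∪out(2)=∅
  fail(20) 'dab': from fail(19)=7 chase 'b': 7→0 ⇒ 0;  out={3}∪out(0)={3}
  fail(4) 'cdad': from fail(3)=19 chase 'd': 19→7 ⇒ 8;  out=∅∪out(8)=∅
  fail(10) 'adba': from fail(9)=0 chase 'a': 0 ⇒ 7;  out=∅∪out(7)=∅
  fail(15) 'acdd': from fail(14)=2 chase 'd': 2→18→0 ⇒ 18;  out=∅∪out(18)=∅
  fail(5) 'cdadd': from fail(4)=8 chase 'd': 8→18→0 ⇒ 18;  out=∅∪out(18)=∅
  fail(11) 'adbad': from fail(10)=7 chase 'd': 7 ⇒ 8;  out=∅∪out(8)=∅
  fail(16) 'acdda': from fail(15)=18 chase 'a': 18 ⇒ 19;  out=∅∪out(19)=∅
  fail(6) 'cdaddc': from fail(5)=18 chase 'c': 18→0 ⇒ 1;  out={0}∪out(1)={0}
  fail(12) 'adbadb': from fail(11)=8 chase 'b': 8 ⇒ 9;  out={1}∪out(9)={1}
  fail(17) 'acddab': from fail(16)=19 chase 'b': 19 ⇒ 20;  out={2}∪out(20)={2,3}

Text stream:
i=0 'a': node 0→7
i=1 'a': node 7→7 (via fail)
i=2 'c': node 7→13
i=3 'd': node 13→14
i=4 'd': node 14→15
i=5 'a': node 15→16
i=6 'b': node 16→17  → match P2@[1:6],P3@[4:6]
i=7 'b': node 17→0 (via fail)
i=8 'd': node 0→18
i=9 'c': node 18→1 (via fail)
i=10 'd': node 1→2
i=11 'a': node 2→3
i=12 'd': node 3→4
i=13 'd': node 4→5
i=14 'c': node 5→6  → match P0@[9:14]
i=15 'a': node 6→7 (via fail)
i=16 'd': node 7→8
i=17 'b': node 8→9
i=18 'a': node 9→10
i=19 'd': node 10→11
i=20 'b': node 11→12  → match P1@[15:20]
i=21 'c': node 12→1 (via fail)
i=22 'c': node 1→1 (via fail)
i=23 'd': node 1→2
i=24 'a': node 2→3
i=25 'd': node 3→4
i=26 'd': node 4→5
i=27 'c': node 5→6  → match P0@[22:27]
i=28 'b': node 6→0 (via fail)
i=29 'b': node 0→0
i=30 'a': node 0→7
i=31 'c': node 7→13
i=32 'd': node 13→14
i=33 'd': node 14→15
i=34 'a': node 15→16
i=35 'b': node 16→17  → match P2@[30:35],P3@[33:35]
i=36 'b': node 17→0 (via fail)
i=37 'a': node 0→7
i=38 'c': node 7→13
i=39 'd': node 13→14
i=40 'a': node 14→3 (via fail)
i=41 'd': node 3→4
i=42 'd': node 4→5
i=43 'c': node 5→6  → match P0@[38:43]
i=44 'c': node 6→1 (via fail)
i=45 'd': node 1→2
i=46 'a': node 2→3
i=47 'd': node 3→4
i=48 'd': node 4→5
i=49 'c': node 5→6  → match P0@[44:49]
i=50 'd': node 6→2 (via fail)
i=51 'c': node 2→1 (via fail)
i=52 'd': node 1→2
i=53 'a': node 2→3
i=54 'b': node 3→20 (via fail)  → match P3@[52:54]
i=55 'd': node 20→18 (via fail)
i=56 'a': node 18→19
i=57 'c': node 19→13 (via fail)
i=58 'b': node 13→0 (via fail)
i=59 'd': node 0→18
i=60 'd': node 18→18 (via fail)
i=61 'b': node 18→0 (via fail)
i=62 'b': node 0→0
i=63 'a': node 0→7
i=64 'c': node 7→13
i=65 'a': node 13→7 (via fail)
i=66 'd': node 7→8
i=67 'c': node 8→1 (via fail)
i=68 'a': node 1→7 (via fail)
i=69 'c': node 7→13
i=70 'd': node 13→14
i=71 'a': node 14→3 (via fail)
i=72 'd': node 3→4
i=73 'd': node 4→5
i=74 'c': node 5→6  → match P0@[69:74]
i=75 'c': node 6→1 (via fail)
i=76 'b': node 1→0 (via fail)
i=77 'a': node 0→7
i=78 'd': node 7→8
i=79 'b': node 8→9

Matches: [[6,2],[6,3],[14,0],[20,1],[27,0],[35,2],[35,3],[43,0],[49,0],[54,3],[74,0]]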